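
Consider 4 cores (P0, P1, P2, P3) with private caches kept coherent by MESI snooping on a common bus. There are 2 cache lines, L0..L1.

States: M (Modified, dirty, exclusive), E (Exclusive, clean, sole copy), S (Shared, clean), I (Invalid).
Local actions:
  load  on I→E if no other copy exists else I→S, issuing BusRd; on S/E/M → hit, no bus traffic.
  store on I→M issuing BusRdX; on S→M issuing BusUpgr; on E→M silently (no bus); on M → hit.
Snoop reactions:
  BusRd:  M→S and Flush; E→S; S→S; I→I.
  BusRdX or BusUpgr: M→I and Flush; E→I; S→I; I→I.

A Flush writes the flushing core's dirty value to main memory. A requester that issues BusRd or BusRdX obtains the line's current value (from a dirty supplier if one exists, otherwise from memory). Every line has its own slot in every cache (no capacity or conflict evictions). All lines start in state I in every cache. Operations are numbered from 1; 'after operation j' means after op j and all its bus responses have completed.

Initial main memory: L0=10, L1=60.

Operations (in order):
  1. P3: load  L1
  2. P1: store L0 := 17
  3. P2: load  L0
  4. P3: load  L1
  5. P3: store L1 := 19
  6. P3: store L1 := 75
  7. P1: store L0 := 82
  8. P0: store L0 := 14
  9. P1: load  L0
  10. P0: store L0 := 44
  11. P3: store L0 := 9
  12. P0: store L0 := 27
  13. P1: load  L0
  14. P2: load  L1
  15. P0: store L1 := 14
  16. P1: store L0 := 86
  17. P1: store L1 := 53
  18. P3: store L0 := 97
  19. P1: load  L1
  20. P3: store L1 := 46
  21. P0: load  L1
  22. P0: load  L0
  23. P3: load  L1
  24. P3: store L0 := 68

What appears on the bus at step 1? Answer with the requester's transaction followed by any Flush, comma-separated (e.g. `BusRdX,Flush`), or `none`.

bus = BusRd

[1] P3: load  L1 | P0:I, P1:I, P2:I, P3:E(60) | bus: BusRd
[2] P1: store L0 := 17 | P0:I, P1:M(17), P2:I, P3:I | bus: BusRdX
[3] P2: load  L0 | P0:I, P1:S(17), P2:S(17), P3:I | bus: BusRd,Flush
[4] P3: load  L1 | P0:I, P1:I, P2:I, P3:E(60) | bus: none
[5] P3: store L1 := 19 | P0:I, P1:I, P2:I, P3:M(19) | bus: none
[6] P3: store L1 := 75 | P0:I, P1:I, P2:I, P3:M(75) | bus: none
[7] P1: store L0 := 82 | P0:I, P1:M(82), P2:I, P3:I | bus: BusUpgr
[8] P0: store L0 := 14 | P0:M(14), P1:I, P2:I, P3:I | bus: BusRdX,Flush
[9] P1: load  L0 | P0:S(14), P1:S(14), P2:I, P3:I | bus: BusRd,Flush
[10] P0: store L0 := 44 | P0:M(44), P1:I, P2:I, P3:I | bus: BusUpgr
[11] P3: store L0 := 9 | P0:I, P1:I, P2:I, P3:M(9) | bus: BusRdX,Flush
[12] P0: store L0 := 27 | P0:M(27), P1:I, P2:I, P3:I | bus: BusRdX,Flush
[13] P1: load  L0 | P0:S(27), P1:S(27), P2:I, P3:I | bus: BusRd,Flush
[14] P2: load  L1 | P0:I, P1:I, P2:S(75), P3:S(75) | bus: BusRd,Flush
[15] P0: store L1 := 14 | P0:M(14), P1:I, P2:I, P3:I | bus: BusRdX
[16] P1: store L0 := 86 | P0:I, P1:M(86), P2:I, P3:I | bus: BusUpgr
[17] P1: store L1 := 53 | P0:I, P1:M(53), P2:I, P3:I | bus: BusRdX,Flush
[18] P3: store L0 := 97 | P0:I, P1:I, P2:I, P3:M(97) | bus: BusRdX,Flush
[19] P1: load  L1 | P0:I, P1:M(53), P2:I, P3:I | bus: none
[20] P3: store L1 := 46 | P0:I, P1:I, P2:I, P3:M(46) | bus: BusRdX,Flush
[21] P0: load  L1 | P0:S(46), P1:I, P2:I, P3:S(46) | bus: BusRd,Flush
[22] P0: load  L0 | P0:S(97), P1:I, P2:I, P3:S(97) | bus: BusRd,Flush
[23] P3: load  L1 | P0:S(46), P1:I, P2:I, P3:S(46) | bus: none
[24] P3: store L0 := 68 | P0:I, P1:I, P2:I, P3:M(68) | bus: BusUpgr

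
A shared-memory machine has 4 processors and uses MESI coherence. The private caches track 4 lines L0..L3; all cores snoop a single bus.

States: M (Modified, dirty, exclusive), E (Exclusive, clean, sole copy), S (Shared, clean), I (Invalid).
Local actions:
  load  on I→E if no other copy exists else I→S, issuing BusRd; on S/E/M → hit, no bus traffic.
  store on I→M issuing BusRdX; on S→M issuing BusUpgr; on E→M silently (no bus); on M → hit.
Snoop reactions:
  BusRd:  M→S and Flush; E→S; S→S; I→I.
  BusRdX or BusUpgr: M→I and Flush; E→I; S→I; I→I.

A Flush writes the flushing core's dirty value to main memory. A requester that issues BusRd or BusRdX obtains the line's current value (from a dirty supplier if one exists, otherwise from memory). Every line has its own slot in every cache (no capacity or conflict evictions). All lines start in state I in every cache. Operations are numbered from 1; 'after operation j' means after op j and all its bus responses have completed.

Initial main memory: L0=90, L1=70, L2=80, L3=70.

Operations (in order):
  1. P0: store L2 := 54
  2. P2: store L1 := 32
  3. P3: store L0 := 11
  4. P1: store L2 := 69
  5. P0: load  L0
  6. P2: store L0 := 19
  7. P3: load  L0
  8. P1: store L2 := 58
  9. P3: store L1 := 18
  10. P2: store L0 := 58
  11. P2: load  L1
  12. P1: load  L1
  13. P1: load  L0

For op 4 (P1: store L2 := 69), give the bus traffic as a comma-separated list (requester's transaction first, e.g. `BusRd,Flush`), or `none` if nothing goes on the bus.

1. P0: store L2 := 54  bus=[BusRdX]  L2: P0=M P1=I P2=I P3=I  mem[L2]=80
2. P2: store L1 := 32  bus=[BusRdX]  L1: P0=I P1=I P2=M P3=I  mem[L1]=70
3. P3: store L0 := 11  bus=[BusRdX]  L0: P0=I P1=I P2=I P3=M  mem[L0]=90
4. P1: store L2 := 69  bus=[BusRdX,Flush]  L2: P0=I P1=M P2=I P3=I  mem[L2]=54
5. P0: load  L0  bus=[BusRd,Flush]  L0: P0=S P1=I P2=I P3=S  mem[L0]=11
6. P2: store L0 := 19  bus=[BusRdX]  L0: P0=I P1=I P2=M P3=I  mem[L0]=11
7. P3: load  L0  bus=[BusRd,Flush]  L0: P0=I P1=I P2=S P3=S  mem[L0]=19
8. P1: store L2 := 58  bus=[-]  L2: P0=I P1=M P2=I P3=I  mem[L2]=54
9. P3: store L1 := 18  bus=[BusRdX,Flush]  L1: P0=I P1=I P2=I P3=M  mem[L1]=32
10. P2: store L0 := 58  bus=[BusUpgr]  L0: P0=I P1=I P2=M P3=I  mem[L0]=19
11. P2: load  L1  bus=[BusRd,Flush]  L1: P0=I P1=I P2=S P3=S  mem[L1]=18
12. P1: load  L1  bus=[BusRd]  L1: P0=I P1=S P2=S P3=S  mem[L1]=18
13. P1: load  L0  bus=[BusRd,Flush]  L0: P0=I P1=S P2=S P3=I  mem[L0]=58

bus = BusRdX,Flush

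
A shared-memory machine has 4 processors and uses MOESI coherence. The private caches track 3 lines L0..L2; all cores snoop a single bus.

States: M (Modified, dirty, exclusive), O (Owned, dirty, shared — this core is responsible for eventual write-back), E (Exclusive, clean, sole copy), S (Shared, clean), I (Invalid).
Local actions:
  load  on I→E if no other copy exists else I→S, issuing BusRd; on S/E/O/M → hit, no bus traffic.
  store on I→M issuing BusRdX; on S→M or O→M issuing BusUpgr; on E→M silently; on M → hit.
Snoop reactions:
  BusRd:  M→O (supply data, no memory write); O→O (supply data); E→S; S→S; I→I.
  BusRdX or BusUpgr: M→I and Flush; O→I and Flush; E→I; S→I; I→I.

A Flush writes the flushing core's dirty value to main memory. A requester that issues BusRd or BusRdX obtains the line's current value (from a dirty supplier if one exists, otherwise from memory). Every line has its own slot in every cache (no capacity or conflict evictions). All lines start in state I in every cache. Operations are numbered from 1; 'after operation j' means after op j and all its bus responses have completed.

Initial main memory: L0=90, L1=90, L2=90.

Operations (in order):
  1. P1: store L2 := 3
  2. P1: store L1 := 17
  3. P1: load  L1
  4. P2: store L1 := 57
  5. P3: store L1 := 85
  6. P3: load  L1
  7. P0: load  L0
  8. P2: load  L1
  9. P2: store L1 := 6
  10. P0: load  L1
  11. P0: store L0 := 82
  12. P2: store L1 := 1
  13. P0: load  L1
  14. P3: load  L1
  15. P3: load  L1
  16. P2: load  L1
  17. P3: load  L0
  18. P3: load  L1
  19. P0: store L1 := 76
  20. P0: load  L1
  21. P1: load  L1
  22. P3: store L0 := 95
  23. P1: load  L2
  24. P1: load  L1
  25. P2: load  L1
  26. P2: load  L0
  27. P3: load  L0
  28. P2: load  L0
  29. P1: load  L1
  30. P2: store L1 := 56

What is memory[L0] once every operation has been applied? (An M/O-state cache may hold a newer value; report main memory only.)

memory[L0] = 82

  op1 P1: store L2 := 3 → I/M/I/I on L2; bus BusRdX; mem=90
  op2 P1: store L1 := 17 → I/M/I/I on L1; bus BusRdX; mem=90
  op3 P1: load  L1 → I/M/I/I on L1; bus (none); mem=90
  op4 P2: store L1 := 57 → I/I/M/I on L1; bus BusRdX Flush; mem=17
  op5 P3: store L1 := 85 → I/I/I/M on L1; bus BusRdX Flush; mem=57
  op6 P3: load  L1 → I/I/I/M on L1; bus (none); mem=57
  op7 P0: load  L0 → E/I/I/I on L0; bus BusRd; mem=90
  op8 P2: load  L1 → I/I/S/O on L1; bus BusRd; mem=57
  op9 P2: store L1 := 6 → I/I/M/I on L1; bus BusUpgr Flush; mem=85
  op10 P0: load  L1 → S/I/O/I on L1; bus BusRd; mem=85
  op11 P0: store L0 := 82 → M/I/I/I on L0; bus (none); mem=90
  op12 P2: store L1 := 1 → I/I/M/I on L1; bus BusUpgr; mem=85
  op13 P0: load  L1 → S/I/O/I on L1; bus BusRd; mem=85
  op14 P3: load  L1 → S/I/O/S on L1; bus BusRd; mem=85
  op15 P3: load  L1 → S/I/O/S on L1; bus (none); mem=85
  op16 P2: load  L1 → S/I/O/S on L1; bus (none); mem=85
  op17 P3: load  L0 → O/I/I/S on L0; bus BusRd; mem=90
  op18 P3: load  L1 → S/I/O/S on L1; bus (none); mem=85
  op19 P0: store L1 := 76 → M/I/I/I on L1; bus BusUpgr Flush; mem=1
  op20 P0: load  L1 → M/I/I/I on L1; bus (none); mem=1
  op21 P1: load  L1 → O/S/I/I on L1; bus BusRd; mem=1
  op22 P3: store L0 := 95 → I/I/I/M on L0; bus BusUpgr Flush; mem=82
  op23 P1: load  L2 → I/M/I/I on L2; bus (none); mem=90
  op24 P1: load  L1 → O/S/I/I on L1; bus (none); mem=1
  op25 P2: load  L1 → O/S/S/I on L1; bus BusRd; mem=1
  op26 P2: load  L0 → I/I/S/O on L0; bus BusRd; mem=82
  op27 P3: load  L0 → I/I/S/O on L0; bus (none); mem=82
  op28 P2: load  L0 → I/I/S/O on L0; bus (none); mem=82
  op29 P1: load  L1 → O/S/S/I on L1; bus (none); mem=1
  op30 P2: store L1 := 56 → I/I/M/I on L1; bus BusUpgr Flush; mem=76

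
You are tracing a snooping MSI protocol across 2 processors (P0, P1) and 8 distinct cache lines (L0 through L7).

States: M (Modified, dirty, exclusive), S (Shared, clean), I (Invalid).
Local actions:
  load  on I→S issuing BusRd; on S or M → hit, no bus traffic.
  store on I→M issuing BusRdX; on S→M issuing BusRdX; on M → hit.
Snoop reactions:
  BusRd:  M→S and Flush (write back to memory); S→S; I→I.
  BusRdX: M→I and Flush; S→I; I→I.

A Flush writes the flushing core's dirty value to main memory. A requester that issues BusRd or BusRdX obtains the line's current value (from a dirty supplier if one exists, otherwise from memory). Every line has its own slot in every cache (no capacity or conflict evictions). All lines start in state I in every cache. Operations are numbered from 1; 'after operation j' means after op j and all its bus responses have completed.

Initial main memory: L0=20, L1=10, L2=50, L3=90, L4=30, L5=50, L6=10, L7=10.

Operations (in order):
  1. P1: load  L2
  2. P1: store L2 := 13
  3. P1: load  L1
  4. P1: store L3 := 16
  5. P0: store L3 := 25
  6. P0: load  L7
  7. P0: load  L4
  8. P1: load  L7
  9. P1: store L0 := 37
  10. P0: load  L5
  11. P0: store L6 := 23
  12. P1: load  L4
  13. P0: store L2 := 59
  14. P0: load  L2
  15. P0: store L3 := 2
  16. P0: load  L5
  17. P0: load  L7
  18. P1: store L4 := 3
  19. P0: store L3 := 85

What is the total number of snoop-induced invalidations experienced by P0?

invalidations = 1

[1] P1: load  L2 | P0:I, P1:S(50) | bus: BusRd
[2] P1: store L2 := 13 | P0:I, P1:M(13) | bus: BusRdX
[3] P1: load  L1 | P0:I, P1:S(10) | bus: BusRd
[4] P1: store L3 := 16 | P0:I, P1:M(16) | bus: BusRdX
[5] P0: store L3 := 25 | P0:M(25), P1:I | bus: BusRdX,Flush
[6] P0: load  L7 | P0:S(10), P1:I | bus: BusRd
[7] P0: load  L4 | P0:S(30), P1:I | bus: BusRd
[8] P1: load  L7 | P0:S(10), P1:S(10) | bus: BusRd
[9] P1: store L0 := 37 | P0:I, P1:M(37) | bus: BusRdX
[10] P0: load  L5 | P0:S(50), P1:I | bus: BusRd
[11] P0: store L6 := 23 | P0:M(23), P1:I | bus: BusRdX
[12] P1: load  L4 | P0:S(30), P1:S(30) | bus: BusRd
[13] P0: store L2 := 59 | P0:M(59), P1:I | bus: BusRdX,Flush
[14] P0: load  L2 | P0:M(59), P1:I | bus: none
[15] P0: store L3 := 2 | P0:M(2), P1:I | bus: none
[16] P0: load  L5 | P0:S(50), P1:I | bus: none
[17] P0: load  L7 | P0:S(10), P1:S(10) | bus: none
[18] P1: store L4 := 3 | P0:I, P1:M(3) | bus: BusRdX
[19] P0: store L3 := 85 | P0:M(85), P1:I | bus: none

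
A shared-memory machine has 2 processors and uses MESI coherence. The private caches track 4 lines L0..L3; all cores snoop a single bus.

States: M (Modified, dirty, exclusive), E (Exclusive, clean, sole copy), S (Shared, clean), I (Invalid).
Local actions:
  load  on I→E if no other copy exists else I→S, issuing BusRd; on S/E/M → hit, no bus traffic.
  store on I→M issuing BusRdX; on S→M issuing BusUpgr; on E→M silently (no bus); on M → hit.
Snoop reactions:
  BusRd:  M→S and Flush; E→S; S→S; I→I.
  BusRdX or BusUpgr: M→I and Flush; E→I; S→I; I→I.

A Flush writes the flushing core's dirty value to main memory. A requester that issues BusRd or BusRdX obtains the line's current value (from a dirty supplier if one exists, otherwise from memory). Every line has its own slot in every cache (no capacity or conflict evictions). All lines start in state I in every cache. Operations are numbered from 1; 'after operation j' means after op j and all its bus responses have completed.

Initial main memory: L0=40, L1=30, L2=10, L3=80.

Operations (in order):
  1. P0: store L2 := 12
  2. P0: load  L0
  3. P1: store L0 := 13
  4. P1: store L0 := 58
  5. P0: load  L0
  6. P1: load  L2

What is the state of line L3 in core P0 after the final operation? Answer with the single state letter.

  op1 P0: store L2 := 12 → M/I on L2; bus BusRdX; mem=10
  op2 P0: load  L0 → E/I on L0; bus BusRd; mem=40
  op3 P1: store L0 := 13 → I/M on L0; bus BusRdX; mem=40
  op4 P1: store L0 := 58 → I/M on L0; bus (none); mem=40
  op5 P0: load  L0 → S/S on L0; bus BusRd Flush; mem=58
  op6 P1: load  L2 → S/S on L2; bus BusRd Flush; mem=12

state = I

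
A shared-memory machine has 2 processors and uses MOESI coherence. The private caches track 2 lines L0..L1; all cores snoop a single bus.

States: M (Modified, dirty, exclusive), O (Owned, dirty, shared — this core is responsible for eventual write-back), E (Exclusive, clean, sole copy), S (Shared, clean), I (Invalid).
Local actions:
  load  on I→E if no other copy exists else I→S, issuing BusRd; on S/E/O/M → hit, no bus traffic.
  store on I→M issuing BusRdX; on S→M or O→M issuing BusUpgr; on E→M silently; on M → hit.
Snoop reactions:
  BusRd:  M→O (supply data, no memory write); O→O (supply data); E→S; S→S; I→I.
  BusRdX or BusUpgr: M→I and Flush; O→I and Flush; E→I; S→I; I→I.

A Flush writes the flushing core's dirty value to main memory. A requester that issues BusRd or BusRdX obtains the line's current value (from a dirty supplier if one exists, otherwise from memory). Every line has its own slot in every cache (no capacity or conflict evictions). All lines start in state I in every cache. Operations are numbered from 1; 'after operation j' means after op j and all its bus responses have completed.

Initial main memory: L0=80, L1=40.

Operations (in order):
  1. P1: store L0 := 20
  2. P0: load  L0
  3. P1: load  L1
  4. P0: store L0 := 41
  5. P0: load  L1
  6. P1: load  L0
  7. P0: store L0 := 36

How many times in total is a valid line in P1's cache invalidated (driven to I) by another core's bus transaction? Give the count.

invalidations = 2

  op1 P1: store L0 := 20 → I/M on L0; bus BusRdX; mem=80
  op2 P0: load  L0 → S/O on L0; bus BusRd; mem=80
  op3 P1: load  L1 → I/E on L1; bus BusRd; mem=40
  op4 P0: store L0 := 41 → M/I on L0; bus BusUpgr Flush; mem=20
  op5 P0: load  L1 → S/S on L1; bus BusRd; mem=40
  op6 P1: load  L0 → O/S on L0; bus BusRd; mem=20
  op7 P0: store L0 := 36 → M/I on L0; bus BusUpgr; mem=20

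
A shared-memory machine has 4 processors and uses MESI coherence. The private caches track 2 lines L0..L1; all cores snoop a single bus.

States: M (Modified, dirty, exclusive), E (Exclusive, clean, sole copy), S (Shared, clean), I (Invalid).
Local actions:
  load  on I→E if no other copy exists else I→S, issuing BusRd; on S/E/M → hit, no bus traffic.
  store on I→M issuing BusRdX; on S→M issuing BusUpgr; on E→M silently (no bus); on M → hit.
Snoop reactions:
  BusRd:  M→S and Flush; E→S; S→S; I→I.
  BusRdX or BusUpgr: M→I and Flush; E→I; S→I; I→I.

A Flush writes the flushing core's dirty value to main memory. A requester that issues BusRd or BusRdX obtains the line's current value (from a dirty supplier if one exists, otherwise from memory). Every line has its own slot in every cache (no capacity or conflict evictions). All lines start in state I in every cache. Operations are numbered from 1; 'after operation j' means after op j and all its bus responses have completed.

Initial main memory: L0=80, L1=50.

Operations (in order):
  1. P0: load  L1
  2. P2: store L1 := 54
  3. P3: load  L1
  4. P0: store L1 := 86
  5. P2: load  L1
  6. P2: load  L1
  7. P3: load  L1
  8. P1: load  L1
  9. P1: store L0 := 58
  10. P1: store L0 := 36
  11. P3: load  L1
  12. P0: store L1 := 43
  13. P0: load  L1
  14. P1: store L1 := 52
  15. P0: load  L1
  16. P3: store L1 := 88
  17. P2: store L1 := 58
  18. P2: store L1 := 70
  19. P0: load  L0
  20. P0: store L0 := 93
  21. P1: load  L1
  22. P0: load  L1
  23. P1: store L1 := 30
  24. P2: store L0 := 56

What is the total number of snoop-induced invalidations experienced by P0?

invalidations = 5

step 1: P0: load  L1  ⟶  EIII  (L1)  txn=BusRd  M[L1]=50
step 2: P2: store L1 := 54  ⟶  IIMI  (L1)  txn=BusRdX  M[L1]=50
step 3: P3: load  L1  ⟶  IISS  (L1)  txn=BusRd+Flush  M[L1]=54
step 4: P0: store L1 := 86  ⟶  MIII  (L1)  txn=BusRdX  M[L1]=54
step 5: P2: load  L1  ⟶  SISI  (L1)  txn=BusRd+Flush  M[L1]=86
step 6: P2: load  L1  ⟶  SISI  (L1)  txn=∅  M[L1]=86
step 7: P3: load  L1  ⟶  SISS  (L1)  txn=BusRd  M[L1]=86
step 8: P1: load  L1  ⟶  SSSS  (L1)  txn=BusRd  M[L1]=86
step 9: P1: store L0 := 58  ⟶  IMII  (L0)  txn=BusRdX  M[L0]=80
step 10: P1: store L0 := 36  ⟶  IMII  (L0)  txn=∅  M[L0]=80
step 11: P3: load  L1  ⟶  SSSS  (L1)  txn=∅  M[L1]=86
step 12: P0: store L1 := 43  ⟶  MIII  (L1)  txn=BusUpgr  M[L1]=86
step 13: P0: load  L1  ⟶  MIII  (L1)  txn=∅  M[L1]=86
step 14: P1: store L1 := 52  ⟶  IMII  (L1)  txn=BusRdX+Flush  M[L1]=43
step 15: P0: load  L1  ⟶  SSII  (L1)  txn=BusRd+Flush  M[L1]=52
step 16: P3: store L1 := 88  ⟶  IIIM  (L1)  txn=BusRdX  M[L1]=52
step 17: P2: store L1 := 58  ⟶  IIMI  (L1)  txn=BusRdX+Flush  M[L1]=88
step 18: P2: store L1 := 70  ⟶  IIMI  (L1)  txn=∅  M[L1]=88
step 19: P0: load  L0  ⟶  SSII  (L0)  txn=BusRd+Flush  M[L0]=36
step 20: P0: store L0 := 93  ⟶  MIII  (L0)  txn=BusUpgr  M[L0]=36
step 21: P1: load  L1  ⟶  ISSI  (L1)  txn=BusRd+Flush  M[L1]=70
step 22: P0: load  L1  ⟶  SSSI  (L1)  txn=BusRd  M[L1]=70
step 23: P1: store L1 := 30  ⟶  IMII  (L1)  txn=BusUpgr  M[L1]=70
step 24: P2: store L0 := 56  ⟶  IIMI  (L0)  txn=BusRdX+Flush  M[L0]=93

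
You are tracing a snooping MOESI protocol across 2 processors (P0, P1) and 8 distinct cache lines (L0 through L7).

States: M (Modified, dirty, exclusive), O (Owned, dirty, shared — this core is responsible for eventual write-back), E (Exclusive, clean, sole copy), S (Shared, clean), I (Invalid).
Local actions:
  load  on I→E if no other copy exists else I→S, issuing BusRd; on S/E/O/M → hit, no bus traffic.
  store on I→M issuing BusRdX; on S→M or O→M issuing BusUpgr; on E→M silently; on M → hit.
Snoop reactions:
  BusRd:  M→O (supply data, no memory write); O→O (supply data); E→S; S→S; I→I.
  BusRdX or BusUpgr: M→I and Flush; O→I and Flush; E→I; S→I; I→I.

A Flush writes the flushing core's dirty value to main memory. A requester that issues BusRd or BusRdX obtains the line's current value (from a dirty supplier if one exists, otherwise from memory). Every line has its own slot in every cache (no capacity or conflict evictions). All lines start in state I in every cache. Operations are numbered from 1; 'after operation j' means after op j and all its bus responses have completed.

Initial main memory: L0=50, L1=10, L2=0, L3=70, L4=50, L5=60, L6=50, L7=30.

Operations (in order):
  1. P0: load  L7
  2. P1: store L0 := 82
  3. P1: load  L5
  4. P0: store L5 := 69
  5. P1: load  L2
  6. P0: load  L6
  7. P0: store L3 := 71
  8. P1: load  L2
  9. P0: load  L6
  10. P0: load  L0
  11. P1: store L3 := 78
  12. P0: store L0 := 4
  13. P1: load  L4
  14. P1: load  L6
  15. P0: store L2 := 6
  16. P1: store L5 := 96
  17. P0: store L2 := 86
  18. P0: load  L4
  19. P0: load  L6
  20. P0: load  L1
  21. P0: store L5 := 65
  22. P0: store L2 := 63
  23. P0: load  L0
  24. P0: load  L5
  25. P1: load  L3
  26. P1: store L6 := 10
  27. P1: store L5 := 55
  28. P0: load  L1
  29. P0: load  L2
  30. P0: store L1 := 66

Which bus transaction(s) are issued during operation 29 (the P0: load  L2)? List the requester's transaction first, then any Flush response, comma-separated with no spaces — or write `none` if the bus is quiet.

1. P0: load  L7  bus=[BusRd]  L7: P0=E P1=I  mem[L7]=30
2. P1: store L0 := 82  bus=[BusRdX]  L0: P0=I P1=M  mem[L0]=50
3. P1: load  L5  bus=[BusRd]  L5: P0=I P1=E  mem[L5]=60
4. P0: store L5 := 69  bus=[BusRdX]  L5: P0=M P1=I  mem[L5]=60
5. P1: load  L2  bus=[BusRd]  L2: P0=I P1=E  mem[L2]=0
6. P0: load  L6  bus=[BusRd]  L6: P0=E P1=I  mem[L6]=50
7. P0: store L3 := 71  bus=[BusRdX]  L3: P0=M P1=I  mem[L3]=70
8. P1: load  L2  bus=[-]  L2: P0=I P1=E  mem[L2]=0
9. P0: load  L6  bus=[-]  L6: P0=E P1=I  mem[L6]=50
10. P0: load  L0  bus=[BusRd]  L0: P0=S P1=O  mem[L0]=50
11. P1: store L3 := 78  bus=[BusRdX,Flush]  L3: P0=I P1=M  mem[L3]=71
12. P0: store L0 := 4  bus=[BusUpgr,Flush]  L0: P0=M P1=I  mem[L0]=82
13. P1: load  L4  bus=[BusRd]  L4: P0=I P1=E  mem[L4]=50
14. P1: load  L6  bus=[BusRd]  L6: P0=S P1=S  mem[L6]=50
15. P0: store L2 := 6  bus=[BusRdX]  L2: P0=M P1=I  mem[L2]=0
16. P1: store L5 := 96  bus=[BusRdX,Flush]  L5: P0=I P1=M  mem[L5]=69
17. P0: store L2 := 86  bus=[-]  L2: P0=M P1=I  mem[L2]=0
18. P0: load  L4  bus=[BusRd]  L4: P0=S P1=S  mem[L4]=50
19. P0: load  L6  bus=[-]  L6: P0=S P1=S  mem[L6]=50
20. P0: load  L1  bus=[BusRd]  L1: P0=E P1=I  mem[L1]=10
21. P0: store L5 := 65  bus=[BusRdX,Flush]  L5: P0=M P1=I  mem[L5]=96
22. P0: store L2 := 63  bus=[-]  L2: P0=M P1=I  mem[L2]=0
23. P0: load  L0  bus=[-]  L0: P0=M P1=I  mem[L0]=82
24. P0: load  L5  bus=[-]  L5: P0=M P1=I  mem[L5]=96
25. P1: load  L3  bus=[-]  L3: P0=I P1=M  mem[L3]=71
26. P1: store L6 := 10  bus=[BusUpgr]  L6: P0=I P1=M  mem[L6]=50
27. P1: store L5 := 55  bus=[BusRdX,Flush]  L5: P0=I P1=M  mem[L5]=65
28. P0: load  L1  bus=[-]  L1: P0=E P1=I  mem[L1]=10
29. P0: load  L2  bus=[-]  L2: P0=M P1=I  mem[L2]=0
30. P0: store L1 := 66  bus=[-]  L1: P0=M P1=I  mem[L1]=10

bus = none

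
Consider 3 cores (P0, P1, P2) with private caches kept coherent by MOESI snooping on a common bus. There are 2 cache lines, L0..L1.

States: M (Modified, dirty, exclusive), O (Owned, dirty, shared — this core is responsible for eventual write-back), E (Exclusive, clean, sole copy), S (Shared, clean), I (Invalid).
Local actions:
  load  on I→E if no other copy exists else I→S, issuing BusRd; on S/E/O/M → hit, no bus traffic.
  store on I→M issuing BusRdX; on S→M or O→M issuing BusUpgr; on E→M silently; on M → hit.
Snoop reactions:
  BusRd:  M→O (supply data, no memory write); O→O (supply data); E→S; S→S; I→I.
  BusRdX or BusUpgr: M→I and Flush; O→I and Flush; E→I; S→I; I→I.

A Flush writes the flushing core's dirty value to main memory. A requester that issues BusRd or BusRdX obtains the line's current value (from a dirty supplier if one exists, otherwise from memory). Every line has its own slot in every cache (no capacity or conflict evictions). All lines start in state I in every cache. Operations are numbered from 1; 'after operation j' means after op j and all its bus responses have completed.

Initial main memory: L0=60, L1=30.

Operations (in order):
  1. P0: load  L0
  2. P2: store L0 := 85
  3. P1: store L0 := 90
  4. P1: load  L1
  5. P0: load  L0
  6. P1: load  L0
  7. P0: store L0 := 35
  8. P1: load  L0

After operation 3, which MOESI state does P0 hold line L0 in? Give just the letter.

1. P0: load  L0  bus=[BusRd]  L0: P0=E P1=I P2=I  mem[L0]=60
2. P2: store L0 := 85  bus=[BusRdX]  L0: P0=I P1=I P2=M  mem[L0]=60
3. P1: store L0 := 90  bus=[BusRdX,Flush]  L0: P0=I P1=M P2=I  mem[L0]=85
4. P1: load  L1  bus=[BusRd]  L1: P0=I P1=E P2=I  mem[L1]=30
5. P0: load  L0  bus=[BusRd]  L0: P0=S P1=O P2=I  mem[L0]=85
6. P1: load  L0  bus=[-]  L0: P0=S P1=O P2=I  mem[L0]=85
7. P0: store L0 := 35  bus=[BusUpgr,Flush]  L0: P0=M P1=I P2=I  mem[L0]=90
8. P1: load  L0  bus=[BusRd]  L0: P0=O P1=S P2=I  mem[L0]=90

state = I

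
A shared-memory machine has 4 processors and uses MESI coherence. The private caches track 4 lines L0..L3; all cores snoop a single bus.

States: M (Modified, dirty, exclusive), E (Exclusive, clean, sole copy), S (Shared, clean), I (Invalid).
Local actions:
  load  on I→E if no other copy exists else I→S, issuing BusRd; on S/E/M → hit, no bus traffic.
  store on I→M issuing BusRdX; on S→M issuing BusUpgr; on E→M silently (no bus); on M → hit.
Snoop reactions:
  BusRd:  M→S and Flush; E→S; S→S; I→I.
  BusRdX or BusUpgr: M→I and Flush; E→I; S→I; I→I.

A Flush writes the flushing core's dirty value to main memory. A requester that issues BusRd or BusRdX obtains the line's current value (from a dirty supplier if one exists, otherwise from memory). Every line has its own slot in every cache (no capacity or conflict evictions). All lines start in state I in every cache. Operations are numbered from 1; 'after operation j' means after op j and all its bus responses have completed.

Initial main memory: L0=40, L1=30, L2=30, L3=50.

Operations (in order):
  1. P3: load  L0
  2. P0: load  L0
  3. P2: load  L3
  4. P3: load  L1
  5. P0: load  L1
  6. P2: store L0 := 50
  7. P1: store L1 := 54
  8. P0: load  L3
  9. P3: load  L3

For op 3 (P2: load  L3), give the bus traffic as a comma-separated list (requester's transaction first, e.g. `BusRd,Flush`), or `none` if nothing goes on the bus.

bus = BusRd

1. P3: load  L0  bus=[BusRd]  L0: P0=I P1=I P2=I P3=E  mem[L0]=40
2. P0: load  L0  bus=[BusRd]  L0: P0=S P1=I P2=I P3=S  mem[L0]=40
3. P2: load  L3  bus=[BusRd]  L3: P0=I P1=I P2=E P3=I  mem[L3]=50
4. P3: load  L1  bus=[BusRd]  L1: P0=I P1=I P2=I P3=E  mem[L1]=30
5. P0: load  L1  bus=[BusRd]  L1: P0=S P1=I P2=I P3=S  mem[L1]=30
6. P2: store L0 := 50  bus=[BusRdX]  L0: P0=I P1=I P2=M P3=I  mem[L0]=40
7. P1: store L1 := 54  bus=[BusRdX]  L1: P0=I P1=M P2=I P3=I  mem[L1]=30
8. P0: load  L3  bus=[BusRd]  L3: P0=S P1=I P2=S P3=I  mem[L3]=50
9. P3: load  L3  bus=[BusRd]  L3: P0=S P1=I P2=S P3=S  mem[L3]=50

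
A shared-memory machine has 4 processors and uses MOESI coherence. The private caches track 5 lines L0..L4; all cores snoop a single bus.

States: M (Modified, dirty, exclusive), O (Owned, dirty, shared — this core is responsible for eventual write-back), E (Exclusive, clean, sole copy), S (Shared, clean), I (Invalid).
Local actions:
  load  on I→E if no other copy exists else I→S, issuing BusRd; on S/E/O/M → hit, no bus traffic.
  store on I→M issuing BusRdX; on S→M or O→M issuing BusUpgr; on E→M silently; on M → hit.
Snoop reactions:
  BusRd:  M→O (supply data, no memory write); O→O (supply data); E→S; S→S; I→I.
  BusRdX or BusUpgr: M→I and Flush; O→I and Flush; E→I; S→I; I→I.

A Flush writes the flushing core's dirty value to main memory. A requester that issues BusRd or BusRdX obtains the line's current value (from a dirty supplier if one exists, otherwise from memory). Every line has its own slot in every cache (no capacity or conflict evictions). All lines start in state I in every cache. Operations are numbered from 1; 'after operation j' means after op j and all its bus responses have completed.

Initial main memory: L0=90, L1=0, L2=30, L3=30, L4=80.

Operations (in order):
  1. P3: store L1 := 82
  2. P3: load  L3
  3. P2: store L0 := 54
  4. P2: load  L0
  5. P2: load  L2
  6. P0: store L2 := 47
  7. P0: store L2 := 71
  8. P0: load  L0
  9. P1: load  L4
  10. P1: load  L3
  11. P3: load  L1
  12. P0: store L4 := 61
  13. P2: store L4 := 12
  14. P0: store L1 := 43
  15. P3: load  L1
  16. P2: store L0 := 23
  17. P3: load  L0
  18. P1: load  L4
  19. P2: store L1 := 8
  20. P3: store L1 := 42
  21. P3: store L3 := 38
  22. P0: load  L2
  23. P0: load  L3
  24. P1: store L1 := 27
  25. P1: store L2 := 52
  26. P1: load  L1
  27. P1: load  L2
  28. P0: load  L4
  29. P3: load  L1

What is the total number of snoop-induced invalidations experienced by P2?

1. P3: store L1 := 82  bus=[BusRdX]  L1: P0=I P1=I P2=I P3=M  mem[L1]=0
2. P3: load  L3  bus=[BusRd]  L3: P0=I P1=I P2=I P3=E  mem[L3]=30
3. P2: store L0 := 54  bus=[BusRdX]  L0: P0=I P1=I P2=M P3=I  mem[L0]=90
4. P2: load  L0  bus=[-]  L0: P0=I P1=I P2=M P3=I  mem[L0]=90
5. P2: load  L2  bus=[BusRd]  L2: P0=I P1=I P2=E P3=I  mem[L2]=30
6. P0: store L2 := 47  bus=[BusRdX]  L2: P0=M P1=I P2=I P3=I  mem[L2]=30
7. P0: store L2 := 71  bus=[-]  L2: P0=M P1=I P2=I P3=I  mem[L2]=30
8. P0: load  L0  bus=[BusRd]  L0: P0=S P1=I P2=O P3=I  mem[L0]=90
9. P1: load  L4  bus=[BusRd]  L4: P0=I P1=E P2=I P3=I  mem[L4]=80
10. P1: load  L3  bus=[BusRd]  L3: P0=I P1=S P2=I P3=S  mem[L3]=30
11. P3: load  L1  bus=[-]  L1: P0=I P1=I P2=I P3=M  mem[L1]=0
12. P0: store L4 := 61  bus=[BusRdX]  L4: P0=M P1=I P2=I P3=I  mem[L4]=80
13. P2: store L4 := 12  bus=[BusRdX,Flush]  L4: P0=I P1=I P2=M P3=I  mem[L4]=61
14. P0: store L1 := 43  bus=[BusRdX,Flush]  L1: P0=M P1=I P2=I P3=I  mem[L1]=82
15. P3: load  L1  bus=[BusRd]  L1: P0=O P1=I P2=I P3=S  mem[L1]=82
16. P2: store L0 := 23  bus=[BusUpgr]  L0: P0=I P1=I P2=M P3=I  mem[L0]=90
17. P3: load  L0  bus=[BusRd]  L0: P0=I P1=I P2=O P3=S  mem[L0]=90
18. P1: load  L4  bus=[BusRd]  L4: P0=I P1=S P2=O P3=I  mem[L4]=61
19. P2: store L1 := 8  bus=[BusRdX,Flush]  L1: P0=I P1=I P2=M P3=I  mem[L1]=43
20. P3: store L1 := 42  bus=[BusRdX,Flush]  L1: P0=I P1=I P2=I P3=M  mem[L1]=8
21. P3: store L3 := 38  bus=[BusUpgr]  L3: P0=I P1=I P2=I P3=M  mem[L3]=30
22. P0: load  L2  bus=[-]  L2: P0=M P1=I P2=I P3=I  mem[L2]=30
23. P0: load  L3  bus=[BusRd]  L3: P0=S P1=I P2=I P3=O  mem[L3]=30
24. P1: store L1 := 27  bus=[BusRdX,Flush]  L1: P0=I P1=M P2=I P3=I  mem[L1]=42
25. P1: store L2 := 52  bus=[BusRdX,Flush]  L2: P0=I P1=M P2=I P3=I  mem[L2]=71
26. P1: load  L1  bus=[-]  L1: P0=I P1=M P2=I P3=I  mem[L1]=42
27. P1: load  L2  bus=[-]  L2: P0=I P1=M P2=I P3=I  mem[L2]=71
28. P0: load  L4  bus=[BusRd]  L4: P0=S P1=S P2=O P3=I  mem[L4]=61
29. P3: load  L1  bus=[BusRd]  L1: P0=I P1=O P2=I P3=S  mem[L1]=42

invalidations = 2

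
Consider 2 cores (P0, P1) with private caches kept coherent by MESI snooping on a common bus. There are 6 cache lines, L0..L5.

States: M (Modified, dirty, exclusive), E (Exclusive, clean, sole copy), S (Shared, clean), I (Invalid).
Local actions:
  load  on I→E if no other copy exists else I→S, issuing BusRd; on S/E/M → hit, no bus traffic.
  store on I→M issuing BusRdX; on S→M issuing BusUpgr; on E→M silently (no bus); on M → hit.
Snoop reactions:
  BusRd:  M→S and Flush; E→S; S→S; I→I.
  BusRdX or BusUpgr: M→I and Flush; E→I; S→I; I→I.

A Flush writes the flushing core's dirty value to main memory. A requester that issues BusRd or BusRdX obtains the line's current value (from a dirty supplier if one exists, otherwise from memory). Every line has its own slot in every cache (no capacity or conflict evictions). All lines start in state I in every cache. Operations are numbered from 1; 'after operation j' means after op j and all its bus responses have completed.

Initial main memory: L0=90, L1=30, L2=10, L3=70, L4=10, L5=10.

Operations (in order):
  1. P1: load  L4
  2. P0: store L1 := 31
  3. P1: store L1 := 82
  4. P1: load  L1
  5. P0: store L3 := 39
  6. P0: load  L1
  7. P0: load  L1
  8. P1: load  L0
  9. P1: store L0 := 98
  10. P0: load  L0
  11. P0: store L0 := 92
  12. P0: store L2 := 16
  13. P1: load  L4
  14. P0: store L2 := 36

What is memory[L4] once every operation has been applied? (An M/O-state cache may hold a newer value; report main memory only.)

1. P1: load  L4  bus=[BusRd]  L4: P0=I P1=E  mem[L4]=10
2. P0: store L1 := 31  bus=[BusRdX]  L1: P0=M P1=I  mem[L1]=30
3. P1: store L1 := 82  bus=[BusRdX,Flush]  L1: P0=I P1=M  mem[L1]=31
4. P1: load  L1  bus=[-]  L1: P0=I P1=M  mem[L1]=31
5. P0: store L3 := 39  bus=[BusRdX]  L3: P0=M P1=I  mem[L3]=70
6. P0: load  L1  bus=[BusRd,Flush]  L1: P0=S P1=S  mem[L1]=82
7. P0: load  L1  bus=[-]  L1: P0=S P1=S  mem[L1]=82
8. P1: load  L0  bus=[BusRd]  L0: P0=I P1=E  mem[L0]=90
9. P1: store L0 := 98  bus=[-]  L0: P0=I P1=M  mem[L0]=90
10. P0: load  L0  bus=[BusRd,Flush]  L0: P0=S P1=S  mem[L0]=98
11. P0: store L0 := 92  bus=[BusUpgr]  L0: P0=M P1=I  mem[L0]=98
12. P0: store L2 := 16  bus=[BusRdX]  L2: P0=M P1=I  mem[L2]=10
13. P1: load  L4  bus=[-]  L4: P0=I P1=E  mem[L4]=10
14. P0: store L2 := 36  bus=[-]  L2: P0=M P1=I  mem[L2]=10

memory[L4] = 10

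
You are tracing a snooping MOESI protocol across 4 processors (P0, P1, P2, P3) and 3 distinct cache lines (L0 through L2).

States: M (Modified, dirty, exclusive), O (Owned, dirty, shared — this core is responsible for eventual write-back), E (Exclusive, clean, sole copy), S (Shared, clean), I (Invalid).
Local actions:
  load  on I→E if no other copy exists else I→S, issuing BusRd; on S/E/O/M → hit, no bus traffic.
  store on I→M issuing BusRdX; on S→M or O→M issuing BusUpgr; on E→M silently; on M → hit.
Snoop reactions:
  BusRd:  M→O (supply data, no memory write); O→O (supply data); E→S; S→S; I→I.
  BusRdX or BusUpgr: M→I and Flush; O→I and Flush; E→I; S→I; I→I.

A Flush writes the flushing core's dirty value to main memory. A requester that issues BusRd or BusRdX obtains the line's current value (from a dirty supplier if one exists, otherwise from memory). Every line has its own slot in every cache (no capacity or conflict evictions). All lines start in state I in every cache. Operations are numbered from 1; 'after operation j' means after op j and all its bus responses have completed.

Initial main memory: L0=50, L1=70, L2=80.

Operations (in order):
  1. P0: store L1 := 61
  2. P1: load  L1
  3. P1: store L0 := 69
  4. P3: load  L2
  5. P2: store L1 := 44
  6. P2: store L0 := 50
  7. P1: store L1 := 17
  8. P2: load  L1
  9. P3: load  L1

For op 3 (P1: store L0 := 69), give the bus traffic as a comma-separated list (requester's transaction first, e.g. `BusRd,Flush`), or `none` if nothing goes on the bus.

bus = BusRdX

[1] P0: store L1 := 61 | P0:M(61), P1:I, P2:I, P3:I | bus: BusRdX
[2] P1: load  L1 | P0:O(61), P1:S(61), P2:I, P3:I | bus: BusRd
[3] P1: store L0 := 69 | P0:I, P1:M(69), P2:I, P3:I | bus: BusRdX
[4] P3: load  L2 | P0:I, P1:I, P2:I, P3:E(80) | bus: BusRd
[5] P2: store L1 := 44 | P0:I, P1:I, P2:M(44), P3:I | bus: BusRdX,Flush
[6] P2: store L0 := 50 | P0:I, P1:I, P2:M(50), P3:I | bus: BusRdX,Flush
[7] P1: store L1 := 17 | P0:I, P1:M(17), P2:I, P3:I | bus: BusRdX,Flush
[8] P2: load  L1 | P0:I, P1:O(17), P2:S(17), P3:I | bus: BusRd
[9] P3: load  L1 | P0:I, P1:O(17), P2:S(17), P3:S(17) | bus: BusRd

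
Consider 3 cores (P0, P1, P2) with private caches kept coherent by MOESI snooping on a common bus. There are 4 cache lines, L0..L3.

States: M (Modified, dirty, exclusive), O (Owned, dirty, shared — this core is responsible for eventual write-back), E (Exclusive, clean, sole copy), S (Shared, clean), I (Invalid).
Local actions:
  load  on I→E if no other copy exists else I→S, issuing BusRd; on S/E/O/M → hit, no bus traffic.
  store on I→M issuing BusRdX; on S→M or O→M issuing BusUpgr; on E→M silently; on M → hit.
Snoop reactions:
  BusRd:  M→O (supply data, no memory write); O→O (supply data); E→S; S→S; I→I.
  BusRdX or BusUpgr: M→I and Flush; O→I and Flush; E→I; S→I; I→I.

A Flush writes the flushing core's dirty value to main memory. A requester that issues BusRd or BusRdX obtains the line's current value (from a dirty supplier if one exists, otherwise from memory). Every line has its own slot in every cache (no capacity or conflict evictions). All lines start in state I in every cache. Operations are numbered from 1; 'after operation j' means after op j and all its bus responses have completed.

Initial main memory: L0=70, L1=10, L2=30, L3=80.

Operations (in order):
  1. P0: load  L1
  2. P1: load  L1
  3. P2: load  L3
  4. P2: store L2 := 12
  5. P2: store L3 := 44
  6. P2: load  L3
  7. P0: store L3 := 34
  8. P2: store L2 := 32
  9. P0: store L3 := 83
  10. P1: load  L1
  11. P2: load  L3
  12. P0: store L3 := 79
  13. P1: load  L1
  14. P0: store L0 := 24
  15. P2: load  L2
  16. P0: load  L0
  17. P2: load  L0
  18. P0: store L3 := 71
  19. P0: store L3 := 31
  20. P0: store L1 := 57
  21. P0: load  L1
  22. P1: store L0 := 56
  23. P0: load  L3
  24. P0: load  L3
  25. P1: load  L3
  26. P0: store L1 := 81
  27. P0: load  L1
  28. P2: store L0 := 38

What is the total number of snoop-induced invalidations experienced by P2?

invalidations = 3

[1] P0: load  L1 | P0:E(10), P1:I, P2:I | bus: BusRd
[2] P1: load  L1 | P0:S(10), P1:S(10), P2:I | bus: BusRd
[3] P2: load  L3 | P0:I, P1:I, P2:E(80) | bus: BusRd
[4] P2: store L2 := 12 | P0:I, P1:I, P2:M(12) | bus: BusRdX
[5] P2: store L3 := 44 | P0:I, P1:I, P2:M(44) | bus: none
[6] P2: load  L3 | P0:I, P1:I, P2:M(44) | bus: none
[7] P0: store L3 := 34 | P0:M(34), P1:I, P2:I | bus: BusRdX,Flush
[8] P2: store L2 := 32 | P0:I, P1:I, P2:M(32) | bus: none
[9] P0: store L3 := 83 | P0:M(83), P1:I, P2:I | bus: none
[10] P1: load  L1 | P0:S(10), P1:S(10), P2:I | bus: none
[11] P2: load  L3 | P0:O(83), P1:I, P2:S(83) | bus: BusRd
[12] P0: store L3 := 79 | P0:M(79), P1:I, P2:I | bus: BusUpgr
[13] P1: load  L1 | P0:S(10), P1:S(10), P2:I | bus: none
[14] P0: store L0 := 24 | P0:M(24), P1:I, P2:I | bus: BusRdX
[15] P2: load  L2 | P0:I, P1:I, P2:M(32) | bus: none
[16] P0: load  L0 | P0:M(24), P1:I, P2:I | bus: none
[17] P2: load  L0 | P0:O(24), P1:I, P2:S(24) | bus: BusRd
[18] P0: store L3 := 71 | P0:M(71), P1:I, P2:I | bus: none
[19] P0: store L3 := 31 | P0:M(31), P1:I, P2:I | bus: none
[20] P0: store L1 := 57 | P0:M(57), P1:I, P2:I | bus: BusUpgr
[21] P0: load  L1 | P0:M(57), P1:I, P2:I | bus: none
[22] P1: store L0 := 56 | P0:I, P1:M(56), P2:I | bus: BusRdX,Flush
[23] P0: load  L3 | P0:M(31), P1:I, P2:I | bus: none
[24] P0: load  L3 | P0:M(31), P1:I, P2:I | bus: none
[25] P1: load  L3 | P0:O(31), P1:S(31), P2:I | bus: BusRd
[26] P0: store L1 := 81 | P0:M(81), P1:I, P2:I | bus: none
[27] P0: load  L1 | P0:M(81), P1:I, P2:I | bus: none
[28] P2: store L0 := 38 | P0:I, P1:I, P2:M(38) | bus: BusRdX,Flush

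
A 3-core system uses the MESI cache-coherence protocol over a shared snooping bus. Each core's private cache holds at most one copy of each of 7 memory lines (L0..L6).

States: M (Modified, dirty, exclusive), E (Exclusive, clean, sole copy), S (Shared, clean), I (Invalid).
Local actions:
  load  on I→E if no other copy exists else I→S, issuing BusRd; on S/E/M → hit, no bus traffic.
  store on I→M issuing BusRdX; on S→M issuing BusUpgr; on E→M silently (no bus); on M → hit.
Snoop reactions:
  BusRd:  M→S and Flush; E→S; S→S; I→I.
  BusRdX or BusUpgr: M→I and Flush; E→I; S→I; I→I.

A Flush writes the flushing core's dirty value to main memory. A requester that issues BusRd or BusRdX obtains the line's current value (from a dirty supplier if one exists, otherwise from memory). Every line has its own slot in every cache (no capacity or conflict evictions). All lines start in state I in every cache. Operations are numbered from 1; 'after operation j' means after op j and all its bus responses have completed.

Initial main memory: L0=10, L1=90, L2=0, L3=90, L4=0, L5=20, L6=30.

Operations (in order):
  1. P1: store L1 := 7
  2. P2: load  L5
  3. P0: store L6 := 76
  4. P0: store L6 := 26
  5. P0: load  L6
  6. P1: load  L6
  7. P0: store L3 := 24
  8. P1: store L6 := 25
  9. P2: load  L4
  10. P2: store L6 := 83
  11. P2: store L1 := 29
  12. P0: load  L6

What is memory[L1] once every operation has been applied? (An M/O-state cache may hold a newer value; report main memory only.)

memory[L1] = 7

1. P1: store L1 := 7  bus=[BusRdX]  L1: P0=I P1=M P2=I  mem[L1]=90
2. P2: load  L5  bus=[BusRd]  L5: P0=I P1=I P2=E  mem[L5]=20
3. P0: store L6 := 76  bus=[BusRdX]  L6: P0=M P1=I P2=I  mem[L6]=30
4. P0: store L6 := 26  bus=[-]  L6: P0=M P1=I P2=I  mem[L6]=30
5. P0: load  L6  bus=[-]  L6: P0=M P1=I P2=I  mem[L6]=30
6. P1: load  L6  bus=[BusRd,Flush]  L6: P0=S P1=S P2=I  mem[L6]=26
7. P0: store L3 := 24  bus=[BusRdX]  L3: P0=M P1=I P2=I  mem[L3]=90
8. P1: store L6 := 25  bus=[BusUpgr]  L6: P0=I P1=M P2=I  mem[L6]=26
9. P2: load  L4  bus=[BusRd]  L4: P0=I P1=I P2=E  mem[L4]=0
10. P2: store L6 := 83  bus=[BusRdX,Flush]  L6: P0=I P1=I P2=M  mem[L6]=25
11. P2: store L1 := 29  bus=[BusRdX,Flush]  L1: P0=I P1=I P2=M  mem[L1]=7
12. P0: load  L6  bus=[BusRd,Flush]  L6: P0=S P1=I P2=S  mem[L6]=83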